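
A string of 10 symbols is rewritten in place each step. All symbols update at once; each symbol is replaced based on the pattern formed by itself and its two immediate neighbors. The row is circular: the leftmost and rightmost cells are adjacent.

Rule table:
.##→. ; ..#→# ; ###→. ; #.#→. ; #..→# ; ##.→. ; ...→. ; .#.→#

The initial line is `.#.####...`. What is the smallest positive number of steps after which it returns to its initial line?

6

##.....#..
..#...####
####.#....
.....##..#
#...#..###
.#.####...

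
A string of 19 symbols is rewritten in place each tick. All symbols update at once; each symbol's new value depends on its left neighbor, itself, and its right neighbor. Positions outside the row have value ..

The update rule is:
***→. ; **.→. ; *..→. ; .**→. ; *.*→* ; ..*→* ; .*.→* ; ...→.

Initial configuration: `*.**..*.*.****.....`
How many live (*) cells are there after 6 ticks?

tick 1: **...*****.........
tick 2: ....*..............
tick 3: ...**..............
tick 4: ..*................
tick 5: .**................
tick 6: *..................
count of *: 1

1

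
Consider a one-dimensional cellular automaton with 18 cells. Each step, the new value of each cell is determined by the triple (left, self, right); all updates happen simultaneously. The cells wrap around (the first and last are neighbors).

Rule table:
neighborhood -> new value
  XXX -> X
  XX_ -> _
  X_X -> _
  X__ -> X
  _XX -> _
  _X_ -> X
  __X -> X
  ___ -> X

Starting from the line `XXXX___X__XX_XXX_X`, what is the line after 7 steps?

XXX____XX_XX_XX_XX

step 1: XXX_XXXXXX____X___
step 2: _X___XXXX_XXXXXXXX
step 3: _XXXX_XX___XXXXXX_
step 4: X_XX____XXX_XXXX_X
step 5: ____XXXX_X___XX___
step 6: XXXX_XX__XXXX__XXX
step 7: XXX____XX_XX_XX_XX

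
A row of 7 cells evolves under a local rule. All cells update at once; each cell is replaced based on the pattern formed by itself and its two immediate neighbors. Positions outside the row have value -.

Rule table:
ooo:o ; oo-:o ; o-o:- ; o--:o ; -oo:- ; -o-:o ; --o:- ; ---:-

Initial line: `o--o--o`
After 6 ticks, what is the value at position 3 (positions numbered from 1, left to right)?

o

tick 1: oo-oo-o
tick 2: -o--o-o
tick 3: -oo-o-o
tick 4: --o-o-o
tick 5: --o-o-o  (fixed point — unchanged through tick 6)
position 3 holds o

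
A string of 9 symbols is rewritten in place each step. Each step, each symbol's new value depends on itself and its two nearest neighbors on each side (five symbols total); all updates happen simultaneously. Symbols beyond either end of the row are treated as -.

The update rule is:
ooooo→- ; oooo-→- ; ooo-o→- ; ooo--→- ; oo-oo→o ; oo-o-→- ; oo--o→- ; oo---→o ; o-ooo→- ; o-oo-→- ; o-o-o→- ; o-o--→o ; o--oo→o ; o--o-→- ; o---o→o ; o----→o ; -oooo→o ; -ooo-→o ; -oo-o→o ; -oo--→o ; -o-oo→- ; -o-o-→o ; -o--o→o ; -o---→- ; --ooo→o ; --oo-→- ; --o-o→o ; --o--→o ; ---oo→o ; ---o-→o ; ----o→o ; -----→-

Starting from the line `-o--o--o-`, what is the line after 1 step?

ooo-oo-o-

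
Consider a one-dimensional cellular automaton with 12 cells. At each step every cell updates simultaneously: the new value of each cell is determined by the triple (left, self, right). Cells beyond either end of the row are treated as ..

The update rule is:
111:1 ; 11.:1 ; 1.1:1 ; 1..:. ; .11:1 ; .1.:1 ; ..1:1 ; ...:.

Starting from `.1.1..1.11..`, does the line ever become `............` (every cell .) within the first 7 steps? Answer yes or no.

no

1111.11111..
1111111111..
1111111111..  (fixed point — unchanged through step 7)
step 7 is 1111111111.., still not uniform .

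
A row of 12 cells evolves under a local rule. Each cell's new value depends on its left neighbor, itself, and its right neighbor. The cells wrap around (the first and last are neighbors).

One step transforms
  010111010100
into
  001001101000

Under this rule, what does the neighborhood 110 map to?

1

At position 5 the neighborhood is 110; the next row has 1 there.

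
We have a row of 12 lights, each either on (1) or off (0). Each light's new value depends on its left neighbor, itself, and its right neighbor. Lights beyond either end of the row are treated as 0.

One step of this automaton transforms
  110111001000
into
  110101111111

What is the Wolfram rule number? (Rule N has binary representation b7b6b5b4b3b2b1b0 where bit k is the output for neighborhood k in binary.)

95

position 4: 111 → 0  (bit 7 = 0)
position 1: 110 → 1  (bit 6 = 1)
position 2: 101 → 0  (bit 5 = 0)
position 6: 100 → 1  (bit 4 = 1)
position 0: 011 → 1  (bit 3 = 1)
position 8: 010 → 1  (bit 2 = 1)
position 7: 001 → 1  (bit 1 = 1)
position 10: 000 → 1  (bit 0 = 1)
bits b7..b0 = 01011111 = 95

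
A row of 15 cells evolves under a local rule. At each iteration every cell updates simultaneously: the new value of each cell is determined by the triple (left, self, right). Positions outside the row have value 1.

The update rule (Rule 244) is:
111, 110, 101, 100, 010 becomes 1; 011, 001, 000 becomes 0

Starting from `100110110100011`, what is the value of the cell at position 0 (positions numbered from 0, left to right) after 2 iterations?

iteration 1: 110011011110001
iteration 2: 111001101111000
position 0 holds 1

1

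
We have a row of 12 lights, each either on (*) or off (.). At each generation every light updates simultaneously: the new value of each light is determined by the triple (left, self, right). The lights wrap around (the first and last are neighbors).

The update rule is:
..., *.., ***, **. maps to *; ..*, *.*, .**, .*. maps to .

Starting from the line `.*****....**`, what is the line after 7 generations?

***..*..****

generation 1: ..*******..*
generation 2: *..*******..
generation 3: .*..*******.
generation 4: ..*..*******
generation 5: *..*..******
generation 6: **..*..*****
generation 7: ***..*..****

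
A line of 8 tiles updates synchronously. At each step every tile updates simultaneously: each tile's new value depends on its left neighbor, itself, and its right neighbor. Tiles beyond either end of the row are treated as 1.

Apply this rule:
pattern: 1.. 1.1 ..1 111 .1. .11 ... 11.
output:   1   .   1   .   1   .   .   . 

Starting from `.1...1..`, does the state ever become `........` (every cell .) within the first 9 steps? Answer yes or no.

yes

.11.1111
........
all cells are . at step 2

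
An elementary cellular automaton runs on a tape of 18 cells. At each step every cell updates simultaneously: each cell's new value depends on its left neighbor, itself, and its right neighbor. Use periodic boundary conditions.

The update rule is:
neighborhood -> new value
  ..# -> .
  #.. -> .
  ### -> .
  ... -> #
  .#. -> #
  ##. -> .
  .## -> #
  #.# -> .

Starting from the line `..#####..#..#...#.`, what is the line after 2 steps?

step 1: #.#......#..#.#.#.
step 2: #.#.####.#..#.#.#.

#.#.####.#..#.#.#.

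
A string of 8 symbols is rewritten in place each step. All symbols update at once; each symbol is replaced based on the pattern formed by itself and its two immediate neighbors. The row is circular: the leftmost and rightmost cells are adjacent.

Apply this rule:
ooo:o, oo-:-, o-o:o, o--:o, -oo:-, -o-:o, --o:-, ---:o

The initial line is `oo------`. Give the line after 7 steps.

o-o--o--

--ooooo-
o--ooo-o
-o--o-o-
-oo-oooo
o--o-oo-
oo-oo--o
o-o--o--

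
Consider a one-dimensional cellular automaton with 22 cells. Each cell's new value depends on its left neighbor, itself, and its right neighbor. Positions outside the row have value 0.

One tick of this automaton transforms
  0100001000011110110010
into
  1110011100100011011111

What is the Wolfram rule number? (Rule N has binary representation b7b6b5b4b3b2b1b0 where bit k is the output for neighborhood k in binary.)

position 12: 111 → 0  (bit 7 = 0)
position 14: 110 → 1  (bit 6 = 1)
position 15: 101 → 1  (bit 5 = 1)
position 2: 100 → 1  (bit 4 = 1)
position 11: 011 → 0  (bit 3 = 0)
position 1: 010 → 1  (bit 2 = 1)
position 0: 001 → 1  (bit 1 = 1)
position 3: 000 → 0  (bit 0 = 0)
bits b7..b0 = 01110110 = 118

118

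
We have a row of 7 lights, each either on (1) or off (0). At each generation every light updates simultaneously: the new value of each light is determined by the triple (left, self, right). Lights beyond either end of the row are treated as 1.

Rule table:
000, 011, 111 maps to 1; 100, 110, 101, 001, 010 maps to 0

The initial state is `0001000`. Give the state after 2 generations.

0001000

0100010
0001000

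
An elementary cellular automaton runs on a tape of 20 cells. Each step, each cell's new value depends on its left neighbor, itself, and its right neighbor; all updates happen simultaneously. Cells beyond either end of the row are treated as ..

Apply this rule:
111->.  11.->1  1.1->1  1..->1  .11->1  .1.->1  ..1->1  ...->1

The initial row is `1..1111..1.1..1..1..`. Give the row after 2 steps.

1..1111............1

1111..11111111111111
1..1111............1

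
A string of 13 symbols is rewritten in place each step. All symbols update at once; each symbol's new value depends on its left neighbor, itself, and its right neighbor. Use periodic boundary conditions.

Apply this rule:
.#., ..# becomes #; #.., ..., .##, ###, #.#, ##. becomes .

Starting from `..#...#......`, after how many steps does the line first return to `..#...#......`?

.##..##......
#...#........
#..##.......#
..#........#.
.##.......##.
#........#...
#.......##..#
.......#...#.
......##..##.
.....#...#...
....##..##...
...#...#.....
..##..##.....
.#...#.......
##..##.......
...#........#
..##.......##
.#........#..
##.......##..
........#...#
.......##..##
......#...#..
.....##..##..
....#...#....
...##..##....
..#...#......

26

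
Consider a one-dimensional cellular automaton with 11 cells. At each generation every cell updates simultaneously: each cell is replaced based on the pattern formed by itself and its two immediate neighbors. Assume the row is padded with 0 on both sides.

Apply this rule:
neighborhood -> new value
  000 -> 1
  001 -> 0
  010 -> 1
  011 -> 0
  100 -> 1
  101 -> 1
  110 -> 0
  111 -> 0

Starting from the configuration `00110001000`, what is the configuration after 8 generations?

10001101111
11100010000
00011011111
11000100000
00110111111
10001000000
11101111111
00010000000

00010000000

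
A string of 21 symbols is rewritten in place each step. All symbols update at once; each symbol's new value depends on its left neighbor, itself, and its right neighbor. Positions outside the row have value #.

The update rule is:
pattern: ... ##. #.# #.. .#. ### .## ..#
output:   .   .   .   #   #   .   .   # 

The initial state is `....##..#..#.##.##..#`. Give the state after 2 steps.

#..#..######......##.
.#####......#....#...

.#####......#....#...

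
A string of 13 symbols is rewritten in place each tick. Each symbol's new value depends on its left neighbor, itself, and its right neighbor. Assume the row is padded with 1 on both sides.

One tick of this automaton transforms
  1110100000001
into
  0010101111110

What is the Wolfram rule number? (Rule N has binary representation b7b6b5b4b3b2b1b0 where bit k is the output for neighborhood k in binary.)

position 0: 111 → 0  (bit 7 = 0)
position 2: 110 → 1  (bit 6 = 1)
position 3: 101 → 0  (bit 5 = 0)
position 5: 100 → 0  (bit 4 = 0)
position 12: 011 → 0  (bit 3 = 0)
position 4: 010 → 1  (bit 2 = 1)
position 11: 001 → 1  (bit 1 = 1)
position 6: 000 → 1  (bit 0 = 1)
bits b7..b0 = 01000111 = 71

71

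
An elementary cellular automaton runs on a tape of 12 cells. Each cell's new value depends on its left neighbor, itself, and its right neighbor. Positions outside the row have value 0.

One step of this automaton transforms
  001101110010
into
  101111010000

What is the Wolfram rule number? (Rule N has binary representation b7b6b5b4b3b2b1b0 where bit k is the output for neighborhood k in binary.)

105

position 6: 111 → 0  (bit 7 = 0)
position 3: 110 → 1  (bit 6 = 1)
position 4: 101 → 1  (bit 5 = 1)
position 8: 100 → 0  (bit 4 = 0)
position 2: 011 → 1  (bit 3 = 1)
position 10: 010 → 0  (bit 2 = 0)
position 1: 001 → 0  (bit 1 = 0)
position 0: 000 → 1  (bit 0 = 1)
bits b7..b0 = 01101001 = 105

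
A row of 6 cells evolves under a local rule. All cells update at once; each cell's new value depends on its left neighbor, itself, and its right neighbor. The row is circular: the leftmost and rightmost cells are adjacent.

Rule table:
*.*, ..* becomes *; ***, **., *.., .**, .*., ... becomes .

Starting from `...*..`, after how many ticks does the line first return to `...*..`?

6

..*...
.*....
*.....
.....*
....*.
...*..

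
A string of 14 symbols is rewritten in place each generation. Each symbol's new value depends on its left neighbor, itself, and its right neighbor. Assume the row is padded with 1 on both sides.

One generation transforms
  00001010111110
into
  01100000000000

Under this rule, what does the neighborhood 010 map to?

At position 4 the neighborhood is 010; the next row has 0 there.

0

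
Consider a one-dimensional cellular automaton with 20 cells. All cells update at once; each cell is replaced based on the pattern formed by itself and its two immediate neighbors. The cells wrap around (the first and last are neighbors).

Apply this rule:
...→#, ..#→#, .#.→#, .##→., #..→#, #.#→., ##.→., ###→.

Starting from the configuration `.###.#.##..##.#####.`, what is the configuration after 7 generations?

#........##........#

generation 1: #....#...##........#
generation 2: .########..########.
generation 3: #........##........#
generation 4: .########..########.  (repeats generation 2; period 2)
generation 7: #........##........#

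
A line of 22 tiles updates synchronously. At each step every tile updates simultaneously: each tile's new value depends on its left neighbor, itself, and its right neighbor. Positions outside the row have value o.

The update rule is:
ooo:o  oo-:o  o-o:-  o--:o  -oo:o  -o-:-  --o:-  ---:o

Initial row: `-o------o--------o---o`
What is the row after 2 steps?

step 1: --ooooo--ooooooo--oo-o
step 2: o-oooooo-oooooooo-oo-o

o-oooooo-oooooooo-oo-o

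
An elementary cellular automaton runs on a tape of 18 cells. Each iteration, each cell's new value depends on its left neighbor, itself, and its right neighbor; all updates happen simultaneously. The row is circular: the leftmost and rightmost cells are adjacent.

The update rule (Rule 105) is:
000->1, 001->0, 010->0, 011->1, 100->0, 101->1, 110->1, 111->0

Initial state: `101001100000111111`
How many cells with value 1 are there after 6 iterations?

10

110001101110100000
110101111011001110
111011001111001011
001111001001000110
101001000000010110
010000011111001111
count of 1: 10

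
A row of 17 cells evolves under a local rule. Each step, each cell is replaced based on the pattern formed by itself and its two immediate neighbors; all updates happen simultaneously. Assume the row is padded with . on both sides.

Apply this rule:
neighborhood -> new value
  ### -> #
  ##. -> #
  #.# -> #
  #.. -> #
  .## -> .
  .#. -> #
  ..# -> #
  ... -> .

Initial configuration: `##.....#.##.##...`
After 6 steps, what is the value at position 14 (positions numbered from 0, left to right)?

.##...###.##.##..
#.##.#.###.##.##.
##.####.###.##.##
.##.####.###.##.#
#.##.####.###.###
##.##.####.###.##
position 14 holds .

.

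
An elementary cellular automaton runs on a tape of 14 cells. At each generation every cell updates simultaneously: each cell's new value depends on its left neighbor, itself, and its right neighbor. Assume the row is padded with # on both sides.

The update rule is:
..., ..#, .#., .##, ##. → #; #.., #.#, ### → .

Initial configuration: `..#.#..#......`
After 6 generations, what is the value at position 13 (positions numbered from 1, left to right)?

.

generation 1: .##.#.##.#####
generation 2: .##.#.##.#....
generation 3: .##.#.##.#.###
generation 4: .##.#.##.#.#..
generation 5: .##.#.##.#.#.#
generation 6: .##.#.##.#.#.#
position 13 holds .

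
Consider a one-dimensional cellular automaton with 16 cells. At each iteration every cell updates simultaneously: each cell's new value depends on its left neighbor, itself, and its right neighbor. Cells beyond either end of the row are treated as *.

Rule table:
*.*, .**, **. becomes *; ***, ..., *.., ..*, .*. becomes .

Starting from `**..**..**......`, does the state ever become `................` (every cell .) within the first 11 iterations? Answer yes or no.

iteration 1: .*..**..**......
iteration 2: *...**..**......
iteration 3: *...**..**......  (fixed point — unchanged through iteration 11)
iteration 11 is *...**..**......, still not uniform .

no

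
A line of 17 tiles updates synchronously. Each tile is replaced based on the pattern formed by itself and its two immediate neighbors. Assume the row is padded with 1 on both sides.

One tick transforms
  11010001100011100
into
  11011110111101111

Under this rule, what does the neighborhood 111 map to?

At position 0 the neighborhood is 111; the next row has 1 there.

1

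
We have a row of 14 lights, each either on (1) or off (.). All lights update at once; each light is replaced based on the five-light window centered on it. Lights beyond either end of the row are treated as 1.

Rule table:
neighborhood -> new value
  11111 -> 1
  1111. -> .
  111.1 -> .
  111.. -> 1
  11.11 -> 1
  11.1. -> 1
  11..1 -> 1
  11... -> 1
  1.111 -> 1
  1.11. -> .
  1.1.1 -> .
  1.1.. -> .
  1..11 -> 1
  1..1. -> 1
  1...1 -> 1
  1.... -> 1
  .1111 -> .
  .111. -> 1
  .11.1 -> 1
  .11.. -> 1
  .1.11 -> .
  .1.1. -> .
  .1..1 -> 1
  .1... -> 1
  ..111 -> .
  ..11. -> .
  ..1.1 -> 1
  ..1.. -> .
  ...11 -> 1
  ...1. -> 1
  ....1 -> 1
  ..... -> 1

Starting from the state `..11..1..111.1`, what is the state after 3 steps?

11.111.11.1.11
..111.1.11..1.
11.1.1...1111.

11.1.1...1111.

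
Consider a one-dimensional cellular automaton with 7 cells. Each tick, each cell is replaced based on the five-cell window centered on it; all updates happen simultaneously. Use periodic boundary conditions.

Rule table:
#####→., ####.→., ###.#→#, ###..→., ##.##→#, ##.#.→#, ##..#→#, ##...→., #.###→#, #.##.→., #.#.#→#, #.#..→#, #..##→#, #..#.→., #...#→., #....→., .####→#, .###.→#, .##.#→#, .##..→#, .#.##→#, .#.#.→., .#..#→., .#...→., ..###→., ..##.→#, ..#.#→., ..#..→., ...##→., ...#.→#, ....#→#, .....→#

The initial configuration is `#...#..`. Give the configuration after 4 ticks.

...#...
###...#
#......
...####

...####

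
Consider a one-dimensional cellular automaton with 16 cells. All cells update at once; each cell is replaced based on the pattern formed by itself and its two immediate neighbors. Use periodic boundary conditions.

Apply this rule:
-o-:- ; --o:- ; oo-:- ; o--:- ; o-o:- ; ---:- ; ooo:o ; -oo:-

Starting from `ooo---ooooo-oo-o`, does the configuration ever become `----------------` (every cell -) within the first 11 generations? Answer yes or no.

oo-----ooo------
--------o-------
----------------
all cells are - at generation 3

yes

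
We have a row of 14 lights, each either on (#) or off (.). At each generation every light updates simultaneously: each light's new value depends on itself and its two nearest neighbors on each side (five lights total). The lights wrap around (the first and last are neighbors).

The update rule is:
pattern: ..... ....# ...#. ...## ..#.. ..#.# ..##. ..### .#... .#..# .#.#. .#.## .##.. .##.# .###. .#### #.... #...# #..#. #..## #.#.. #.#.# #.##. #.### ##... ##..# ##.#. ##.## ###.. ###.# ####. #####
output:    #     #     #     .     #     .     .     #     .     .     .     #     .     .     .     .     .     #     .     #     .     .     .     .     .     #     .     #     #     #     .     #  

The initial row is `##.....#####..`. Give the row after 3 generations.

..#..######..#

....##.#.#.###
..#.......#..#
..#..######..#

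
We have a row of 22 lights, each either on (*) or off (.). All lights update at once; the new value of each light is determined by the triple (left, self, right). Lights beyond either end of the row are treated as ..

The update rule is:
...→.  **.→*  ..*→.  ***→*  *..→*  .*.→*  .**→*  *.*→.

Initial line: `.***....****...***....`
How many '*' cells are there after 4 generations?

.****...*****..****...
.*****..******.*****..
.******.******.******.
.******.******.*******
count of *: 19

19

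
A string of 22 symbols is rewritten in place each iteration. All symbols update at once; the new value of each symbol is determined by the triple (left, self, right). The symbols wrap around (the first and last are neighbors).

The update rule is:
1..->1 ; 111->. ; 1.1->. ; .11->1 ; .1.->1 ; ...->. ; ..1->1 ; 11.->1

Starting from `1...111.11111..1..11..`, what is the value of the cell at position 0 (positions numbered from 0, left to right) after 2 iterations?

.

iteration 1: 11.11.1.1...1111111111
iteration 2: .1.11.1.11.11.........
position 0 holds .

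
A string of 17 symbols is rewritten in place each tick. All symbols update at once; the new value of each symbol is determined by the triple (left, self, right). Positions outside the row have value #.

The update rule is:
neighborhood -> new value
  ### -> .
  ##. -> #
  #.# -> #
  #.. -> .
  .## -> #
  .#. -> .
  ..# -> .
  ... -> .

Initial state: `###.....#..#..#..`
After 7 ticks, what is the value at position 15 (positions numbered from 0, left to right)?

.

..#..............
.................
.................  (fixed point — unchanged through tick 7)
position 15 holds .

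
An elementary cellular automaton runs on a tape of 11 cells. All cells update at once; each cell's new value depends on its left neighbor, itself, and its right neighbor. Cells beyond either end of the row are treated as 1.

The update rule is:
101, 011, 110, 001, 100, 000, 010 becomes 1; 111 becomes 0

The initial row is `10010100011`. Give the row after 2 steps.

00000000011

11111111110
00000000011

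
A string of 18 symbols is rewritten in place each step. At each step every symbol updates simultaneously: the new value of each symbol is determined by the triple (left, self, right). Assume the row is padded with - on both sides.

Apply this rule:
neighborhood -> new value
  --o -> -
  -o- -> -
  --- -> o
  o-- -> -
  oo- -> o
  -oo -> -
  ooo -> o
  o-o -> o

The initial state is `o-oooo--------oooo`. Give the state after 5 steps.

-o-ooo-oooooo--ooo
--o-ooo-ooooo---oo
o--o-ooo-oooo-o--o
----o-ooo-oooo----
ooo--o-ooo-ooo-ooo

ooo--o-ooo-ooo-ooo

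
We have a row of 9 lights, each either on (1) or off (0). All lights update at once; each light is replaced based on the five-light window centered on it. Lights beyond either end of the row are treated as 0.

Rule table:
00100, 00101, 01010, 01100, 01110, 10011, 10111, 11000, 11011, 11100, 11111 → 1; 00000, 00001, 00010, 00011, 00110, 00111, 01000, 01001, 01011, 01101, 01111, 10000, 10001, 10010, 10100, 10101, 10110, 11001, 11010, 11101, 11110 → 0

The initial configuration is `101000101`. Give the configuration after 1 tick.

110000110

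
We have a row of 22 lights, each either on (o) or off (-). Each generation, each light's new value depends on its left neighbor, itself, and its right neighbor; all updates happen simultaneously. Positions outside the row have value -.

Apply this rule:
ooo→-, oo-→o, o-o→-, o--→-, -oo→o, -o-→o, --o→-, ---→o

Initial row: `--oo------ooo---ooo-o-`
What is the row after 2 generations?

o-oo-o--o-o-o-o-o-o-o-

o-oo-oooo-o-o-o-o-o-o-
o-oo-o--o-o-o-o-o-o-o-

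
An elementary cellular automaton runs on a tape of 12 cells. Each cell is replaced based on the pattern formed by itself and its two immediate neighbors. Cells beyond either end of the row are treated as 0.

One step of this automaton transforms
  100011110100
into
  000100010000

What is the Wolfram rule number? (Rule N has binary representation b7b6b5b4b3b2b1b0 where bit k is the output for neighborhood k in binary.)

66

position 5: 111 → 0  (bit 7 = 0)
position 7: 110 → 1  (bit 6 = 1)
position 8: 101 → 0  (bit 5 = 0)
position 1: 100 → 0  (bit 4 = 0)
position 4: 011 → 0  (bit 3 = 0)
position 0: 010 → 0  (bit 2 = 0)
position 3: 001 → 1  (bit 1 = 1)
position 2: 000 → 0  (bit 0 = 0)
bits b7..b0 = 01000010 = 66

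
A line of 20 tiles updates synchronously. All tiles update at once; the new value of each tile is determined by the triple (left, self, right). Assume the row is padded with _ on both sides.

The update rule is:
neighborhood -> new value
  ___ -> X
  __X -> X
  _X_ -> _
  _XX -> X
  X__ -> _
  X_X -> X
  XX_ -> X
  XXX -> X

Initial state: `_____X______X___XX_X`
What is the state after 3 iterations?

XXXXXXXXXXXXXXXXXXX_

iteration 1: XXXXX__XXXXX__XXXXX_
iteration 2: XXXXX_XXXXXX_XXXXXX_
iteration 3: XXXXXXXXXXXXXXXXXXX_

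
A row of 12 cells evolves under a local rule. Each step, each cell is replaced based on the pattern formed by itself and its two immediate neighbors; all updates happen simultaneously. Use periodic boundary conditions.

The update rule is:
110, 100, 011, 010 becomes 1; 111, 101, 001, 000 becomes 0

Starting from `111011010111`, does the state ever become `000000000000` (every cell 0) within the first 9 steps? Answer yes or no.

no

001011010100
001011010110
001011010111
101011010101
101011010101  (fixed point — unchanged through step 9)
step 9 is 101011010101, still not uniform 0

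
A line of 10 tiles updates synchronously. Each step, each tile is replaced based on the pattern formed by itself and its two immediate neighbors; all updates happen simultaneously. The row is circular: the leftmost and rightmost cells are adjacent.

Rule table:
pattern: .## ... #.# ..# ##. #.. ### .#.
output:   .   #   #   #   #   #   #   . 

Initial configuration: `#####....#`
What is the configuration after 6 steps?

#########.
.#########
#.########
##.#######
###.######
####.#####

####.#####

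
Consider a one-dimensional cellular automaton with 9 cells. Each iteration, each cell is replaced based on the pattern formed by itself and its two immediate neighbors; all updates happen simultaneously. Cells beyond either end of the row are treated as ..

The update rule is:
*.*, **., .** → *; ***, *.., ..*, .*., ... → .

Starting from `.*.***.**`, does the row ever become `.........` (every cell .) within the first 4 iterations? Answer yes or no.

yes

..**.****
..****..*
..*..*...
.........
all cells are . at iteration 4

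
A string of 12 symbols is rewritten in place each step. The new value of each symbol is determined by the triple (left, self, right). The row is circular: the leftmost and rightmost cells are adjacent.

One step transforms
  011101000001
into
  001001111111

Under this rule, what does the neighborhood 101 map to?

0

At position 0 the neighborhood is 101; the next row has 0 there.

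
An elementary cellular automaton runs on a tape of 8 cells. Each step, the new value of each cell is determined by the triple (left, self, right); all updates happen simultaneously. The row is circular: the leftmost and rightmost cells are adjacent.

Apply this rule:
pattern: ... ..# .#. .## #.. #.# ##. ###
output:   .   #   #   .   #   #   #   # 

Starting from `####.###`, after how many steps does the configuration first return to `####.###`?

step 1: #####.##
step 2: ######.#
step 3: #######.
step 4: .#######
step 5: #.######
step 6: ##.#####
step 7: ###.####
step 8: ####.###

8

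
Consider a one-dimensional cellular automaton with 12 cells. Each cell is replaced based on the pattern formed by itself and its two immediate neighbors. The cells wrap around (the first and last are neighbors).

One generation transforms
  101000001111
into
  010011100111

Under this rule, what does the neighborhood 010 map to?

At position 2 the neighborhood is 010; the next row has 0 there.

0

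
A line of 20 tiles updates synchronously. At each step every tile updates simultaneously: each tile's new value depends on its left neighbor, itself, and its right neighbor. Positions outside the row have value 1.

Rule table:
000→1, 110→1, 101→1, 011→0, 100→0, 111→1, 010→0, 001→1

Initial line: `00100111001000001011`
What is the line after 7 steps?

01001011010011110101
10010101100101111010
10101010101010111101
11010101010101011110
11101010101010101111
11110101010101010111
11111010101010101011

11111010101010101011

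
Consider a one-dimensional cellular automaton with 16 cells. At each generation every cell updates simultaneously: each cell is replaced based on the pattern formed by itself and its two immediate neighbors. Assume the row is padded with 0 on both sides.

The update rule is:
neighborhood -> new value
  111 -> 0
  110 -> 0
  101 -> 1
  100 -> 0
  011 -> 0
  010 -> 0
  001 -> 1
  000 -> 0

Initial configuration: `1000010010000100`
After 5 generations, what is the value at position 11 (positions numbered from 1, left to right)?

0

0000100100001000
0001001000010000
0010010000100000
0100100001000000
1001000010000000
position 11 holds 0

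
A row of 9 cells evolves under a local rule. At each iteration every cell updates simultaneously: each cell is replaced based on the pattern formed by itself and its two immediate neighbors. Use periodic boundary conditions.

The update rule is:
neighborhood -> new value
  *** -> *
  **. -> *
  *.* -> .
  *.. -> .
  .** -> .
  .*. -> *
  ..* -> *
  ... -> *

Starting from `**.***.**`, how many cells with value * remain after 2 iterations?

5

**..**..*
**.*.*.*.
count of *: 5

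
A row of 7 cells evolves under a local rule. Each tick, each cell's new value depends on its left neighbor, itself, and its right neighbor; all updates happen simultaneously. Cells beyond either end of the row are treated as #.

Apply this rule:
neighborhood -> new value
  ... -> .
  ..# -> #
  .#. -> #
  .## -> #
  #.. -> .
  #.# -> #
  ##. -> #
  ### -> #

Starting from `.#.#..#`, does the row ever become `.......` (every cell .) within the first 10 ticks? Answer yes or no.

no

tick 1: ####.##
tick 2: #######
tick 3: #######  (fixed point — unchanged through tick 10)
tick 10 is #######, still not uniform .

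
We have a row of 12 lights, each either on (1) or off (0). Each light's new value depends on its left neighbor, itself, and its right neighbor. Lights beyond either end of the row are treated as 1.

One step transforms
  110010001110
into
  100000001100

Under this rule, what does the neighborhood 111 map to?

At position 0 the neighborhood is 111; the next row has 1 there.

1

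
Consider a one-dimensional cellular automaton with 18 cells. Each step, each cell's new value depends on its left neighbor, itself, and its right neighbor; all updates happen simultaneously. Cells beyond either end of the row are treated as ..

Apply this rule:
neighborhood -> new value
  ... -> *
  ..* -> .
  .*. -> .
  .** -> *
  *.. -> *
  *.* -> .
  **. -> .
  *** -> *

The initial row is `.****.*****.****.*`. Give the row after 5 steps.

.***..****..***...
.**.*.***.*.**.***
.*....**....*..**.
..***.*.***..*.*.*
*.**....**.*......

*.**....**.*......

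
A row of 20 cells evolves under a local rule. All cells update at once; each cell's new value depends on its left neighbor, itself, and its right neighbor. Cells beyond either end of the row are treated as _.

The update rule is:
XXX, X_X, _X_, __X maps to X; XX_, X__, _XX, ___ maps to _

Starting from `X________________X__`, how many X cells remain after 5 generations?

X_______________XX__
X______________X____
X_____________XX____
X____________X______
X___________XX______
count of X: 3

3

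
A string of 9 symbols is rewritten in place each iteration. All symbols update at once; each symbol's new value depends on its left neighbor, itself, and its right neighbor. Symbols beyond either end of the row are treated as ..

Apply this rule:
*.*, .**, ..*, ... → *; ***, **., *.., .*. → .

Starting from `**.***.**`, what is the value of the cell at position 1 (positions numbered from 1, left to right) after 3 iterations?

*.**..**.
.**..**..
**..**..*
position 1 holds *

*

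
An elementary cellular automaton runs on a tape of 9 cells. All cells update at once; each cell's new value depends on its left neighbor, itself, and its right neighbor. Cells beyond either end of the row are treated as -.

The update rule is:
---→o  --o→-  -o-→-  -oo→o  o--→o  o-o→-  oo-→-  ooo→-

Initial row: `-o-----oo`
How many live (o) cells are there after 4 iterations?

5

--oooo-o-
o-o-----o
---oooo--
oo-o---oo
count of o: 5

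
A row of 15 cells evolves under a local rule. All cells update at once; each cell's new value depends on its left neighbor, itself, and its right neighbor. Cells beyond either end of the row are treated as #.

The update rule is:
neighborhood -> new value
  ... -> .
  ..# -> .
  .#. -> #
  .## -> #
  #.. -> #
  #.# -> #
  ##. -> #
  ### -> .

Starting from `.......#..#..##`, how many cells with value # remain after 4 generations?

#......##.##.#.
##.....########
.##....#.......
####...##......
count of #: 6

6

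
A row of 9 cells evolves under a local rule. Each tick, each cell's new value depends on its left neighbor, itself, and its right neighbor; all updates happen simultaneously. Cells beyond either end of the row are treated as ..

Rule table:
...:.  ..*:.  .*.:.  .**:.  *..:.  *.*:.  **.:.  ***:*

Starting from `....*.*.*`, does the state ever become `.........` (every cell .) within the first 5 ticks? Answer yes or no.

.........
all cells are . at tick 1

yes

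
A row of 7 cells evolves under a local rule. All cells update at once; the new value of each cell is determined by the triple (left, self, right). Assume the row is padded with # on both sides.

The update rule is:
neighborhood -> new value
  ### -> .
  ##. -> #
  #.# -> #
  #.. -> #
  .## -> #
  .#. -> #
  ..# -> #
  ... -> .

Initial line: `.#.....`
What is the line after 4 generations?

.....##

###...#
..##.##
######.
.....##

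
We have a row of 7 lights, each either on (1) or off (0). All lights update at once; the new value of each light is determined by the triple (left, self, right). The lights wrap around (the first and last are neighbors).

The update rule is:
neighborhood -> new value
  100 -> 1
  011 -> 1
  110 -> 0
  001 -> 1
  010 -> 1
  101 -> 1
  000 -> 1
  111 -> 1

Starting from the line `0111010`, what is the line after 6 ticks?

1110111
1101111
1011111
0111111
1111110
1111101

1111101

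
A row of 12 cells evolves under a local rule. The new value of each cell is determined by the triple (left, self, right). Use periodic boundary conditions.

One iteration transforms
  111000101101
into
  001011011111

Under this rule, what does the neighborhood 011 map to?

1

At position 8 the neighborhood is 011; the next row has 1 there.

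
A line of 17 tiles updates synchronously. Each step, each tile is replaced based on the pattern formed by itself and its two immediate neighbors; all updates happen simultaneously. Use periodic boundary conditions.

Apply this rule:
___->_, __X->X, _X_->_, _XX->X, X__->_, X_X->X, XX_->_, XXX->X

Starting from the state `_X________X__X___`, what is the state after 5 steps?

_____X__X____X___

X________X__X____
________X__X____X
_______X__X____X_
______X__X____X__
_____X__X____X___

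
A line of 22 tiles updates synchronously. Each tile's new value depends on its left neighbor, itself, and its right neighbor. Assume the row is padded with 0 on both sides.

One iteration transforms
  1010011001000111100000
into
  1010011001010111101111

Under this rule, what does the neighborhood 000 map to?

1

At position 11 the neighborhood is 000; the next row has 1 there.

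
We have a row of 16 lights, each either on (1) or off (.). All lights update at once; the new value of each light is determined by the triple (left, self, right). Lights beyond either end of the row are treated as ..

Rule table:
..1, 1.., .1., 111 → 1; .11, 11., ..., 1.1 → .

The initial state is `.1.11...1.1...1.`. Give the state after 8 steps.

11..111.11.11...

11...1.11.11.111
..1.11........1.
.11...1......111
1..1.111....1.1.
1111..1.1..11.11
.11.111.111.....
1....1...1.1....
11..111.11.11...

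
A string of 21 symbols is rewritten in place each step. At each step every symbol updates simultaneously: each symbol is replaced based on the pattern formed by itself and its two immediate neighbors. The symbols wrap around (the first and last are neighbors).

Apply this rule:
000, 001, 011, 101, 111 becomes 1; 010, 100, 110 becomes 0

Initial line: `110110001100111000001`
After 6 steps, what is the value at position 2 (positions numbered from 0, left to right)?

101100111001110011111
011001110011100111111
110011100111001111110
100111001110011111101
001110011100111111011
011100111001111110110
position 2 holds 1

1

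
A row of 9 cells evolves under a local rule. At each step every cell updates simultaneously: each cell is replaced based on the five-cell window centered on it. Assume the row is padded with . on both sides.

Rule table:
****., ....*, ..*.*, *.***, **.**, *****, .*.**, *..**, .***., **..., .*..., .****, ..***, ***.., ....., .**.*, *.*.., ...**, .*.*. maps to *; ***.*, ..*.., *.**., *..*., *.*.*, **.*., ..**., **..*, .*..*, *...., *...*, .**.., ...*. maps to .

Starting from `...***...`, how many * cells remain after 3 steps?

*******.*
******..*
******...
count of *: 6

6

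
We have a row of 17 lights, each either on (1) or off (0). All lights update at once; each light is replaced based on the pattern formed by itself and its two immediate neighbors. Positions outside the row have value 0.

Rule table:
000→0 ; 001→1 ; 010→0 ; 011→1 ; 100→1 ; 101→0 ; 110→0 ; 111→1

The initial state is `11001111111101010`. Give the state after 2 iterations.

10111111111000001
00111111110100010

00111111110100010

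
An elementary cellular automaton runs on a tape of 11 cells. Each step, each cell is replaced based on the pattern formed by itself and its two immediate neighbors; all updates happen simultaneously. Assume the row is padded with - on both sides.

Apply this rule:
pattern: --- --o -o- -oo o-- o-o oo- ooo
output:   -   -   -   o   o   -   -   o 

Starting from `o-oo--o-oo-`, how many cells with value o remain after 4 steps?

step 1: --o-o---o-o
step 2: -----o-----
step 3: ------o----
step 4: -------o---
count of o: 1

1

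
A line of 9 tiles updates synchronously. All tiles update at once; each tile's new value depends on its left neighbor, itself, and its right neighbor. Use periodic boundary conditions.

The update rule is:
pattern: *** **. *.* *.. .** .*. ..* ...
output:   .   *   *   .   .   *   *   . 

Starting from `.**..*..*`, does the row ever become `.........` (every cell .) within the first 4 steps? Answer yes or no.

*.*.**.**
****.**..
...**.*.*
..*.*****
step 4 is ..*.*****, still not uniform .

no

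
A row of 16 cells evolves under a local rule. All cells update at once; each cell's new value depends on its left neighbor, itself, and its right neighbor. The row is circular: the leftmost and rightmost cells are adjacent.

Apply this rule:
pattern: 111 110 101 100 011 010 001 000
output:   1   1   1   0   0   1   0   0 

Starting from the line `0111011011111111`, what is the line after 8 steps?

1111111101110110

step 1: 1011101101111111
step 2: 1101110110111111
step 3: 1110111011011111
step 4: 1111011101101111
step 5: 1111101110110111
step 6: 1111110111011011
step 7: 1111111011101101
step 8: 1111111101110110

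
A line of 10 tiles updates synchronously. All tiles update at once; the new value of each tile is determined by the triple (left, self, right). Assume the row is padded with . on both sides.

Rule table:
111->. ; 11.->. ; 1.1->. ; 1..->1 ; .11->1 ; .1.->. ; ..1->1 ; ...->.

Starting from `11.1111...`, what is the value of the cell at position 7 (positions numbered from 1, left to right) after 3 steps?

step 1: 1..1...1..
step 2: .11.1.1.1.
step 3: 11.......1
position 7 holds .

.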